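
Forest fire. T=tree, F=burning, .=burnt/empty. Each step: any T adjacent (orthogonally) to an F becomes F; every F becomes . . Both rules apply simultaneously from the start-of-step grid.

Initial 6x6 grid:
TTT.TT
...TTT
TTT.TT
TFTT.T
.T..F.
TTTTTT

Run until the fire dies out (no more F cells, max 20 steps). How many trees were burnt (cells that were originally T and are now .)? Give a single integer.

Step 1: +5 fires, +2 burnt (F count now 5)
Step 2: +6 fires, +5 burnt (F count now 6)
Step 3: +2 fires, +6 burnt (F count now 2)
Step 4: +0 fires, +2 burnt (F count now 0)
Fire out after step 4
Initially T: 24, now '.': 25
Total burnt (originally-T cells now '.'): 13

Answer: 13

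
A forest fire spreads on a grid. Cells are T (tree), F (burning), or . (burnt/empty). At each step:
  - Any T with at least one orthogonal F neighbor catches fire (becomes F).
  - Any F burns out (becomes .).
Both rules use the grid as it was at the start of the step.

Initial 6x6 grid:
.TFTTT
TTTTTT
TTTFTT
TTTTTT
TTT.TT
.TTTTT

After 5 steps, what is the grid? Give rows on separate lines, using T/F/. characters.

Step 1: 7 trees catch fire, 2 burn out
  .F.FTT
  TTFFTT
  TTF.FT
  TTTFTT
  TTT.TT
  .TTTTT
Step 2: 7 trees catch fire, 7 burn out
  ....FT
  TF..FT
  TF...F
  TTF.FT
  TTT.TT
  .TTTTT
Step 3: 8 trees catch fire, 7 burn out
  .....F
  F....F
  F.....
  TF...F
  TTF.FT
  .TTTTT
Step 4: 5 trees catch fire, 8 burn out
  ......
  ......
  ......
  F.....
  TF...F
  .TFTFT
Step 5: 4 trees catch fire, 5 burn out
  ......
  ......
  ......
  ......
  F.....
  .F.F.F

......
......
......
......
F.....
.F.F.F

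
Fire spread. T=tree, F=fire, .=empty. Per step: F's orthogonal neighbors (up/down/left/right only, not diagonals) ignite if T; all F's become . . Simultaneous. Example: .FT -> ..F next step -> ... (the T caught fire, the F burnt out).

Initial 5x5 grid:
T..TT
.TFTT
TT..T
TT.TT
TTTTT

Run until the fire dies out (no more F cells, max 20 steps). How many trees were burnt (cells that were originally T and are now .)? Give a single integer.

Answer: 17

Derivation:
Step 1: +2 fires, +1 burnt (F count now 2)
Step 2: +3 fires, +2 burnt (F count now 3)
Step 3: +4 fires, +3 burnt (F count now 4)
Step 4: +3 fires, +4 burnt (F count now 3)
Step 5: +4 fires, +3 burnt (F count now 4)
Step 6: +1 fires, +4 burnt (F count now 1)
Step 7: +0 fires, +1 burnt (F count now 0)
Fire out after step 7
Initially T: 18, now '.': 24
Total burnt (originally-T cells now '.'): 17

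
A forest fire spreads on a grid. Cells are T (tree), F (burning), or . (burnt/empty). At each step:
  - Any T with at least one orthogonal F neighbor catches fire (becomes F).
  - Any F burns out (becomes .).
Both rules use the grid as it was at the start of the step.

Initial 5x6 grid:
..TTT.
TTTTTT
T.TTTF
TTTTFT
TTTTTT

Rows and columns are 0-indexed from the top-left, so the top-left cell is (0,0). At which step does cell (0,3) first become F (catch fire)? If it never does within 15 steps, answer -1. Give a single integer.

Step 1: cell (0,3)='T' (+5 fires, +2 burnt)
Step 2: cell (0,3)='T' (+5 fires, +5 burnt)
Step 3: cell (0,3)='T' (+5 fires, +5 burnt)
Step 4: cell (0,3)='F' (+4 fires, +5 burnt)
  -> target ignites at step 4
Step 5: cell (0,3)='.' (+4 fires, +4 burnt)
Step 6: cell (0,3)='.' (+1 fires, +4 burnt)
Step 7: cell (0,3)='.' (+0 fires, +1 burnt)
  fire out at step 7

4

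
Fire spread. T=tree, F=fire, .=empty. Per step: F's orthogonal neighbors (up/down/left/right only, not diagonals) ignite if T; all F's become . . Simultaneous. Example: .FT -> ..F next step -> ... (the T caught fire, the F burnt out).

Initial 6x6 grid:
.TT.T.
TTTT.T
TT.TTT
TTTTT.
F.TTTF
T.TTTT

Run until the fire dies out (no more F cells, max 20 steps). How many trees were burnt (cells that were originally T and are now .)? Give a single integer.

Step 1: +4 fires, +2 burnt (F count now 4)
Step 2: +5 fires, +4 burnt (F count now 5)
Step 3: +7 fires, +5 burnt (F count now 7)
Step 4: +4 fires, +7 burnt (F count now 4)
Step 5: +4 fires, +4 burnt (F count now 4)
Step 6: +1 fires, +4 burnt (F count now 1)
Step 7: +0 fires, +1 burnt (F count now 0)
Fire out after step 7
Initially T: 26, now '.': 35
Total burnt (originally-T cells now '.'): 25

Answer: 25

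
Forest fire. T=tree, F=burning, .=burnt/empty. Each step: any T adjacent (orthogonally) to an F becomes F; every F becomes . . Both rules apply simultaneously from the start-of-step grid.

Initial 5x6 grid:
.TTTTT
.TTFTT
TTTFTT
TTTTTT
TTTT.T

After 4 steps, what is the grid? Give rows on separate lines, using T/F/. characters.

Step 1: 6 trees catch fire, 2 burn out
  .TTFTT
  .TF.FT
  TTF.FT
  TTTFTT
  TTTT.T
Step 2: 9 trees catch fire, 6 burn out
  .TF.FT
  .F...F
  TF...F
  TTF.FT
  TTTF.T
Step 3: 6 trees catch fire, 9 burn out
  .F...F
  ......
  F.....
  TF...F
  TTF..T
Step 4: 3 trees catch fire, 6 burn out
  ......
  ......
  ......
  F.....
  TF...F

......
......
......
F.....
TF...F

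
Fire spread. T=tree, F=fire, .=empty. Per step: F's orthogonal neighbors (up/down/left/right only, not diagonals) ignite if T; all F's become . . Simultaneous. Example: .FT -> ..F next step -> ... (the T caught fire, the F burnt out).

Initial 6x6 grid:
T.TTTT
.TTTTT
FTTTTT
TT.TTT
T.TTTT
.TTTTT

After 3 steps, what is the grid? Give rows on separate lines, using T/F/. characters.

Step 1: 2 trees catch fire, 1 burn out
  T.TTTT
  .TTTTT
  .FTTTT
  FT.TTT
  T.TTTT
  .TTTTT
Step 2: 4 trees catch fire, 2 burn out
  T.TTTT
  .FTTTT
  ..FTTT
  .F.TTT
  F.TTTT
  .TTTTT
Step 3: 2 trees catch fire, 4 burn out
  T.TTTT
  ..FTTT
  ...FTT
  ...TTT
  ..TTTT
  .TTTTT

T.TTTT
..FTTT
...FTT
...TTT
..TTTT
.TTTTT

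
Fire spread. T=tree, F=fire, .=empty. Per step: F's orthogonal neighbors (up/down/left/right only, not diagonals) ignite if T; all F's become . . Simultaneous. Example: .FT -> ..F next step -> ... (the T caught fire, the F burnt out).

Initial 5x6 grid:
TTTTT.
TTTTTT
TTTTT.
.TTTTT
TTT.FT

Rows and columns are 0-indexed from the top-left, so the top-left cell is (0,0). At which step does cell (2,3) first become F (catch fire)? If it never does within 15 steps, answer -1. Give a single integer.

Step 1: cell (2,3)='T' (+2 fires, +1 burnt)
Step 2: cell (2,3)='T' (+3 fires, +2 burnt)
Step 3: cell (2,3)='F' (+3 fires, +3 burnt)
  -> target ignites at step 3
Step 4: cell (2,3)='.' (+6 fires, +3 burnt)
Step 5: cell (2,3)='.' (+4 fires, +6 burnt)
Step 6: cell (2,3)='.' (+4 fires, +4 burnt)
Step 7: cell (2,3)='.' (+2 fires, +4 burnt)
Step 8: cell (2,3)='.' (+1 fires, +2 burnt)
Step 9: cell (2,3)='.' (+0 fires, +1 burnt)
  fire out at step 9

3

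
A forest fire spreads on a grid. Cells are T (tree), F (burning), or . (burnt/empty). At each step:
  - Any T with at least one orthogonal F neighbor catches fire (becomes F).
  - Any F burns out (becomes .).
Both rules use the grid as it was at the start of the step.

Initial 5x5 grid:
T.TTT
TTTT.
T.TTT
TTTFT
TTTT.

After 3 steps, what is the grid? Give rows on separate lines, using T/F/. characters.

Step 1: 4 trees catch fire, 1 burn out
  T.TTT
  TTTT.
  T.TFT
  TTF.F
  TTTF.
Step 2: 5 trees catch fire, 4 burn out
  T.TTT
  TTTF.
  T.F.F
  TF...
  TTF..
Step 3: 4 trees catch fire, 5 burn out
  T.TFT
  TTF..
  T....
  F....
  TF...

T.TFT
TTF..
T....
F....
TF...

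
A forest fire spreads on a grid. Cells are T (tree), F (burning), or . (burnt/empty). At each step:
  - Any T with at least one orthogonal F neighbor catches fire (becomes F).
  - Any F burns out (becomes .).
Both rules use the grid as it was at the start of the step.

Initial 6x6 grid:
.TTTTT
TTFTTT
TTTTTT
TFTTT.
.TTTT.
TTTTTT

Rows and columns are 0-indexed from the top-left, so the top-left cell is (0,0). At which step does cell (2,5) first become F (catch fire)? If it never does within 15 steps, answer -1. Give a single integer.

Step 1: cell (2,5)='T' (+8 fires, +2 burnt)
Step 2: cell (2,5)='T' (+9 fires, +8 burnt)
Step 3: cell (2,5)='T' (+7 fires, +9 burnt)
Step 4: cell (2,5)='F' (+4 fires, +7 burnt)
  -> target ignites at step 4
Step 5: cell (2,5)='.' (+1 fires, +4 burnt)
Step 6: cell (2,5)='.' (+1 fires, +1 burnt)
Step 7: cell (2,5)='.' (+0 fires, +1 burnt)
  fire out at step 7

4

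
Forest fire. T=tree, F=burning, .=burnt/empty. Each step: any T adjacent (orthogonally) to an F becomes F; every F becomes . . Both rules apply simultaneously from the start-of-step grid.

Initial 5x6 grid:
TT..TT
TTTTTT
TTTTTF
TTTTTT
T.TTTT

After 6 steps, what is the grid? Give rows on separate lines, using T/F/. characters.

Step 1: 3 trees catch fire, 1 burn out
  TT..TT
  TTTTTF
  TTTTF.
  TTTTTF
  T.TTTT
Step 2: 5 trees catch fire, 3 burn out
  TT..TF
  TTTTF.
  TTTF..
  TTTTF.
  T.TTTF
Step 3: 5 trees catch fire, 5 burn out
  TT..F.
  TTTF..
  TTF...
  TTTF..
  T.TTF.
Step 4: 4 trees catch fire, 5 burn out
  TT....
  TTF...
  TF....
  TTF...
  T.TF..
Step 5: 4 trees catch fire, 4 burn out
  TT....
  TF....
  F.....
  TF....
  T.F...
Step 6: 3 trees catch fire, 4 burn out
  TF....
  F.....
  ......
  F.....
  T.....

TF....
F.....
......
F.....
T.....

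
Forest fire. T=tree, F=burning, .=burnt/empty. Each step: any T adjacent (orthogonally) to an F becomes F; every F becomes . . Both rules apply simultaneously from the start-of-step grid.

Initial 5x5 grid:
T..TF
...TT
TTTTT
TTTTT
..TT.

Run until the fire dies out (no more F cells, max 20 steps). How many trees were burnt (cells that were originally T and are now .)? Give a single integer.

Step 1: +2 fires, +1 burnt (F count now 2)
Step 2: +2 fires, +2 burnt (F count now 2)
Step 3: +2 fires, +2 burnt (F count now 2)
Step 4: +2 fires, +2 burnt (F count now 2)
Step 5: +3 fires, +2 burnt (F count now 3)
Step 6: +3 fires, +3 burnt (F count now 3)
Step 7: +1 fires, +3 burnt (F count now 1)
Step 8: +0 fires, +1 burnt (F count now 0)
Fire out after step 8
Initially T: 16, now '.': 24
Total burnt (originally-T cells now '.'): 15

Answer: 15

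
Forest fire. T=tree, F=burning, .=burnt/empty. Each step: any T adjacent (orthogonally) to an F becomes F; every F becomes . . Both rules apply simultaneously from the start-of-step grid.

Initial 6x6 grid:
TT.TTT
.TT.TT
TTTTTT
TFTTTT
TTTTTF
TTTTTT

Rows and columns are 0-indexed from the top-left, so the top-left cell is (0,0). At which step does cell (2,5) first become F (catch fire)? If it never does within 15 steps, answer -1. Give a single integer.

Step 1: cell (2,5)='T' (+7 fires, +2 burnt)
Step 2: cell (2,5)='F' (+11 fires, +7 burnt)
  -> target ignites at step 2
Step 3: cell (2,5)='.' (+8 fires, +11 burnt)
Step 4: cell (2,5)='.' (+3 fires, +8 burnt)
Step 5: cell (2,5)='.' (+1 fires, +3 burnt)
Step 6: cell (2,5)='.' (+1 fires, +1 burnt)
Step 7: cell (2,5)='.' (+0 fires, +1 burnt)
  fire out at step 7

2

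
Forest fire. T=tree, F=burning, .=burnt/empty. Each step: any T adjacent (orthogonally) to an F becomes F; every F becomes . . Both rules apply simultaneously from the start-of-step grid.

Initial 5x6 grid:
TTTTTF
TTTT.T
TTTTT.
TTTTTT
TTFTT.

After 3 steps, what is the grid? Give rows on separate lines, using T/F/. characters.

Step 1: 5 trees catch fire, 2 burn out
  TTTTF.
  TTTT.F
  TTTTT.
  TTFTTT
  TF.FT.
Step 2: 6 trees catch fire, 5 burn out
  TTTF..
  TTTT..
  TTFTT.
  TF.FTT
  F...F.
Step 3: 7 trees catch fire, 6 burn out
  TTF...
  TTFF..
  TF.FT.
  F...FT
  ......

TTF...
TTFF..
TF.FT.
F...FT
......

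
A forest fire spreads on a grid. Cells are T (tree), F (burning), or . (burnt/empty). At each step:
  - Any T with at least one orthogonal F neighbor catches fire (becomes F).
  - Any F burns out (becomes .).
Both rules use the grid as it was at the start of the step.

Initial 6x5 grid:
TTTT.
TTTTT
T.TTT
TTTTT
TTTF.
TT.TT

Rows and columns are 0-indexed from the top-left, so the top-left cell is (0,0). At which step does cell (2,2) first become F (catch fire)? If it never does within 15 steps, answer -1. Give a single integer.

Step 1: cell (2,2)='T' (+3 fires, +1 burnt)
Step 2: cell (2,2)='T' (+5 fires, +3 burnt)
Step 3: cell (2,2)='F' (+6 fires, +5 burnt)
  -> target ignites at step 3
Step 4: cell (2,2)='.' (+5 fires, +6 burnt)
Step 5: cell (2,2)='.' (+3 fires, +5 burnt)
Step 6: cell (2,2)='.' (+2 fires, +3 burnt)
Step 7: cell (2,2)='.' (+1 fires, +2 burnt)
Step 8: cell (2,2)='.' (+0 fires, +1 burnt)
  fire out at step 8

3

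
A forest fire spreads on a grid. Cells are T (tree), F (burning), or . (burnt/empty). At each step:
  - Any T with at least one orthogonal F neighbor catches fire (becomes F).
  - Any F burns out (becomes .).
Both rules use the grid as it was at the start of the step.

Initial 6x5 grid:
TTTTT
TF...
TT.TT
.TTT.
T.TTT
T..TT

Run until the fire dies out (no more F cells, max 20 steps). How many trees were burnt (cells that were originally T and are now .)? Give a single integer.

Step 1: +3 fires, +1 burnt (F count now 3)
Step 2: +4 fires, +3 burnt (F count now 4)
Step 3: +2 fires, +4 burnt (F count now 2)
Step 4: +3 fires, +2 burnt (F count now 3)
Step 5: +2 fires, +3 burnt (F count now 2)
Step 6: +3 fires, +2 burnt (F count now 3)
Step 7: +1 fires, +3 burnt (F count now 1)
Step 8: +0 fires, +1 burnt (F count now 0)
Fire out after step 8
Initially T: 20, now '.': 28
Total burnt (originally-T cells now '.'): 18

Answer: 18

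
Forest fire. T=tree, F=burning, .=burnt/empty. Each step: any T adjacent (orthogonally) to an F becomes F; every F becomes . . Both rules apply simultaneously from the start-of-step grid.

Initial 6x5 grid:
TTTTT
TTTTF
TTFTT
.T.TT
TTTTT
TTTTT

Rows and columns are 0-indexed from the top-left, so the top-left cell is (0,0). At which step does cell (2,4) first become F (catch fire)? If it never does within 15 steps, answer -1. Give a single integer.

Step 1: cell (2,4)='F' (+6 fires, +2 burnt)
  -> target ignites at step 1
Step 2: cell (2,4)='.' (+7 fires, +6 burnt)
Step 3: cell (2,4)='.' (+5 fires, +7 burnt)
Step 4: cell (2,4)='.' (+6 fires, +5 burnt)
Step 5: cell (2,4)='.' (+2 fires, +6 burnt)
Step 6: cell (2,4)='.' (+0 fires, +2 burnt)
  fire out at step 6

1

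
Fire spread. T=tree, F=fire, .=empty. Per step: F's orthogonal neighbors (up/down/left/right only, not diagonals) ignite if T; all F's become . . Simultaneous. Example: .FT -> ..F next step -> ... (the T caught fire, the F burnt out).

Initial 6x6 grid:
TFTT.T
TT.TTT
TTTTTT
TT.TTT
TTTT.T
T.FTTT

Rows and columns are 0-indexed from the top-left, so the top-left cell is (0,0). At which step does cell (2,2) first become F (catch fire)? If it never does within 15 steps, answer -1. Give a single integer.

Step 1: cell (2,2)='T' (+5 fires, +2 burnt)
Step 2: cell (2,2)='T' (+6 fires, +5 burnt)
Step 3: cell (2,2)='F' (+7 fires, +6 burnt)
  -> target ignites at step 3
Step 4: cell (2,2)='.' (+6 fires, +7 burnt)
Step 5: cell (2,2)='.' (+3 fires, +6 burnt)
Step 6: cell (2,2)='.' (+2 fires, +3 burnt)
Step 7: cell (2,2)='.' (+0 fires, +2 burnt)
  fire out at step 7

3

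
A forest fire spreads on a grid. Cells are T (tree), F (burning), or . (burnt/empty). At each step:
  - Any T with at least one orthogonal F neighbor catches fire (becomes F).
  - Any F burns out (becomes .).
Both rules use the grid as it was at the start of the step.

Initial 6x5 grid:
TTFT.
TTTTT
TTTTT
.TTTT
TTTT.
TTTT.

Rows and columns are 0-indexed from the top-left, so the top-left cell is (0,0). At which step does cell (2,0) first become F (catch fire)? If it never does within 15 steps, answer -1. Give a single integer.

Step 1: cell (2,0)='T' (+3 fires, +1 burnt)
Step 2: cell (2,0)='T' (+4 fires, +3 burnt)
Step 3: cell (2,0)='T' (+5 fires, +4 burnt)
Step 4: cell (2,0)='F' (+5 fires, +5 burnt)
  -> target ignites at step 4
Step 5: cell (2,0)='.' (+4 fires, +5 burnt)
Step 6: cell (2,0)='.' (+3 fires, +4 burnt)
Step 7: cell (2,0)='.' (+1 fires, +3 burnt)
Step 8: cell (2,0)='.' (+0 fires, +1 burnt)
  fire out at step 8

4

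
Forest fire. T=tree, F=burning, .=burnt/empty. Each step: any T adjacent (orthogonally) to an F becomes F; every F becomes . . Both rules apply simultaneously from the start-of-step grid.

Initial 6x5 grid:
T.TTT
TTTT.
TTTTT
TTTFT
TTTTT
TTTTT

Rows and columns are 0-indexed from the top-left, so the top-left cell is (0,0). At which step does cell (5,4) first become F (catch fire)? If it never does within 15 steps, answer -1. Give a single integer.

Step 1: cell (5,4)='T' (+4 fires, +1 burnt)
Step 2: cell (5,4)='T' (+7 fires, +4 burnt)
Step 3: cell (5,4)='F' (+7 fires, +7 burnt)
  -> target ignites at step 3
Step 4: cell (5,4)='.' (+6 fires, +7 burnt)
Step 5: cell (5,4)='.' (+2 fires, +6 burnt)
Step 6: cell (5,4)='.' (+1 fires, +2 burnt)
Step 7: cell (5,4)='.' (+0 fires, +1 burnt)
  fire out at step 7

3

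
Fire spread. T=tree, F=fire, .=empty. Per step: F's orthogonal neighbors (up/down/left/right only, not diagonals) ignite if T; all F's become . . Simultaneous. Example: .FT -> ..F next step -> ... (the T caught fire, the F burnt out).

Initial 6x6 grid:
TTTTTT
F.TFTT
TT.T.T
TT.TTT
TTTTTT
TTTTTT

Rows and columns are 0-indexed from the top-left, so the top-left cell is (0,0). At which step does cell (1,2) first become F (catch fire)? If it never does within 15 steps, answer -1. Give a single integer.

Step 1: cell (1,2)='F' (+6 fires, +2 burnt)
  -> target ignites at step 1
Step 2: cell (1,2)='.' (+7 fires, +6 burnt)
Step 3: cell (1,2)='.' (+6 fires, +7 burnt)
Step 4: cell (1,2)='.' (+6 fires, +6 burnt)
Step 5: cell (1,2)='.' (+4 fires, +6 burnt)
Step 6: cell (1,2)='.' (+1 fires, +4 burnt)
Step 7: cell (1,2)='.' (+0 fires, +1 burnt)
  fire out at step 7

1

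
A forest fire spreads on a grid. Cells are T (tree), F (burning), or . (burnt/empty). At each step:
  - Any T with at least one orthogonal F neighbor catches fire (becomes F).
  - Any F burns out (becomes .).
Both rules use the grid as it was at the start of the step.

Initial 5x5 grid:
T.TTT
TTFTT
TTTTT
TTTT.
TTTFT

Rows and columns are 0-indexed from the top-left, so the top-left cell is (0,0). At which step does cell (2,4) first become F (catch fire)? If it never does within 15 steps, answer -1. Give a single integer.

Step 1: cell (2,4)='T' (+7 fires, +2 burnt)
Step 2: cell (2,4)='T' (+7 fires, +7 burnt)
Step 3: cell (2,4)='F' (+6 fires, +7 burnt)
  -> target ignites at step 3
Step 4: cell (2,4)='.' (+1 fires, +6 burnt)
Step 5: cell (2,4)='.' (+0 fires, +1 burnt)
  fire out at step 5

3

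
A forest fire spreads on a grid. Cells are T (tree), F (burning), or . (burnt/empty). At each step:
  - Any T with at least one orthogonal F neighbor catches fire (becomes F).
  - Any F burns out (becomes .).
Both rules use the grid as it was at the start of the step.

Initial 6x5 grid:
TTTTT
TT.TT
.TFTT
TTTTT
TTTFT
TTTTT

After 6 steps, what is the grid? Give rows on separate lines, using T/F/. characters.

Step 1: 7 trees catch fire, 2 burn out
  TTTTT
  TT.TT
  .F.FT
  TTFFT
  TTF.F
  TTTFT
Step 2: 8 trees catch fire, 7 burn out
  TTTTT
  TF.FT
  ....F
  TF..F
  TF...
  TTF.F
Step 3: 7 trees catch fire, 8 burn out
  TFTFT
  F...F
  .....
  F....
  F....
  TF...
Step 4: 4 trees catch fire, 7 burn out
  F.F.F
  .....
  .....
  .....
  .....
  F....
Step 5: 0 trees catch fire, 4 burn out
  .....
  .....
  .....
  .....
  .....
  .....
Step 6: 0 trees catch fire, 0 burn out
  .....
  .....
  .....
  .....
  .....
  .....

.....
.....
.....
.....
.....
.....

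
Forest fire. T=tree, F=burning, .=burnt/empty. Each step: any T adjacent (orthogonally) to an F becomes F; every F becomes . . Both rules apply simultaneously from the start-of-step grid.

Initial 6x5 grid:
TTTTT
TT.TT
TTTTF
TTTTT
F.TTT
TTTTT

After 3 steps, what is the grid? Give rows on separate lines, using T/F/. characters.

Step 1: 5 trees catch fire, 2 burn out
  TTTTT
  TT.TF
  TTTF.
  FTTTF
  ..TTT
  FTTTT
Step 2: 8 trees catch fire, 5 burn out
  TTTTF
  TT.F.
  FTF..
  .FTF.
  ..TTF
  .FTTT
Step 3: 7 trees catch fire, 8 burn out
  TTTF.
  FT...
  .F...
  ..F..
  ..TF.
  ..FTF

TTTF.
FT...
.F...
..F..
..TF.
..FTF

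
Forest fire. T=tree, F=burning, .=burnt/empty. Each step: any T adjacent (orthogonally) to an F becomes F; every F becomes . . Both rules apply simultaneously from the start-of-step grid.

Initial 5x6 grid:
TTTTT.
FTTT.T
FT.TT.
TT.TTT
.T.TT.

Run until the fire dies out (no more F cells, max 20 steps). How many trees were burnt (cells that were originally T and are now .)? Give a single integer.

Step 1: +4 fires, +2 burnt (F count now 4)
Step 2: +3 fires, +4 burnt (F count now 3)
Step 3: +3 fires, +3 burnt (F count now 3)
Step 4: +2 fires, +3 burnt (F count now 2)
Step 5: +3 fires, +2 burnt (F count now 3)
Step 6: +2 fires, +3 burnt (F count now 2)
Step 7: +2 fires, +2 burnt (F count now 2)
Step 8: +0 fires, +2 burnt (F count now 0)
Fire out after step 8
Initially T: 20, now '.': 29
Total burnt (originally-T cells now '.'): 19

Answer: 19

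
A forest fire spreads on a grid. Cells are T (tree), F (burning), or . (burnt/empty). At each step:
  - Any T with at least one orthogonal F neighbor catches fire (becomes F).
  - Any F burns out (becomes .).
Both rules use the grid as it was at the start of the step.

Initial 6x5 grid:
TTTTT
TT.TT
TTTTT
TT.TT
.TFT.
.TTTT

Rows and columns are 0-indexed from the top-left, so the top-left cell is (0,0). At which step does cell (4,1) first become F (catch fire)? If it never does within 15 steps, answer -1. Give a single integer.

Step 1: cell (4,1)='F' (+3 fires, +1 burnt)
  -> target ignites at step 1
Step 2: cell (4,1)='.' (+4 fires, +3 burnt)
Step 3: cell (4,1)='.' (+5 fires, +4 burnt)
Step 4: cell (4,1)='.' (+5 fires, +5 burnt)
Step 5: cell (4,1)='.' (+4 fires, +5 burnt)
Step 6: cell (4,1)='.' (+3 fires, +4 burnt)
Step 7: cell (4,1)='.' (+0 fires, +3 burnt)
  fire out at step 7

1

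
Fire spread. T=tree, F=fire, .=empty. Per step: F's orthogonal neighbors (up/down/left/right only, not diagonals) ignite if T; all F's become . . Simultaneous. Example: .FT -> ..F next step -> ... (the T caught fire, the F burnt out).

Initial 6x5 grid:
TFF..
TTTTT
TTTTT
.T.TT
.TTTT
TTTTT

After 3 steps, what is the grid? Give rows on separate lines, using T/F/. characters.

Step 1: 3 trees catch fire, 2 burn out
  F....
  TFFTT
  TTTTT
  .T.TT
  .TTTT
  TTTTT
Step 2: 4 trees catch fire, 3 burn out
  .....
  F..FT
  TFFTT
  .T.TT
  .TTTT
  TTTTT
Step 3: 4 trees catch fire, 4 burn out
  .....
  ....F
  F..FT
  .F.TT
  .TTTT
  TTTTT

.....
....F
F..FT
.F.TT
.TTTT
TTTTT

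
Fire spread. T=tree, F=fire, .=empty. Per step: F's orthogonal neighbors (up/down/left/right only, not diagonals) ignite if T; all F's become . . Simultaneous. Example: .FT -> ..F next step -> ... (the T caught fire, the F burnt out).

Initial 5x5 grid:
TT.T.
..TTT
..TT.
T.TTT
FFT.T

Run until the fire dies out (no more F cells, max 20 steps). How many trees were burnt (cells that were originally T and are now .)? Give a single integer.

Step 1: +2 fires, +2 burnt (F count now 2)
Step 2: +1 fires, +2 burnt (F count now 1)
Step 3: +2 fires, +1 burnt (F count now 2)
Step 4: +3 fires, +2 burnt (F count now 3)
Step 5: +2 fires, +3 burnt (F count now 2)
Step 6: +2 fires, +2 burnt (F count now 2)
Step 7: +0 fires, +2 burnt (F count now 0)
Fire out after step 7
Initially T: 14, now '.': 23
Total burnt (originally-T cells now '.'): 12

Answer: 12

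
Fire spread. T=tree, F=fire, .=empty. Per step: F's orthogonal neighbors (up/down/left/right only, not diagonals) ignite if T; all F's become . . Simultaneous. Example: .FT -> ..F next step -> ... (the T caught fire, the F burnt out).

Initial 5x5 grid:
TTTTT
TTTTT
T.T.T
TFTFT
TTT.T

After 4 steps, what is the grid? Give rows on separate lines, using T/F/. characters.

Step 1: 4 trees catch fire, 2 burn out
  TTTTT
  TTTTT
  T.T.T
  F.F.F
  TFT.T
Step 2: 6 trees catch fire, 4 burn out
  TTTTT
  TTTTT
  F.F.F
  .....
  F.F.F
Step 3: 3 trees catch fire, 6 burn out
  TTTTT
  FTFTF
  .....
  .....
  .....
Step 4: 5 trees catch fire, 3 burn out
  FTFTF
  .F.F.
  .....
  .....
  .....

FTFTF
.F.F.
.....
.....
.....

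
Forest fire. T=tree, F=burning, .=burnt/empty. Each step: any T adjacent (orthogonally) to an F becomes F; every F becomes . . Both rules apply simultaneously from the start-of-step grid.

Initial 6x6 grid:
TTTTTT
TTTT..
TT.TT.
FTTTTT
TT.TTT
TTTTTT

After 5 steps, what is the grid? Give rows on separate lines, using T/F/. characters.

Step 1: 3 trees catch fire, 1 burn out
  TTTTTT
  TTTT..
  FT.TT.
  .FTTTT
  FT.TTT
  TTTTTT
Step 2: 5 trees catch fire, 3 burn out
  TTTTTT
  FTTT..
  .F.TT.
  ..FTTT
  .F.TTT
  FTTTTT
Step 3: 4 trees catch fire, 5 burn out
  FTTTTT
  .FTT..
  ...TT.
  ...FTT
  ...TTT
  .FTTTT
Step 4: 6 trees catch fire, 4 burn out
  .FTTTT
  ..FT..
  ...FT.
  ....FT
  ...FTT
  ..FTTT
Step 5: 6 trees catch fire, 6 burn out
  ..FTTT
  ...F..
  ....F.
  .....F
  ....FT
  ...FTT

..FTTT
...F..
....F.
.....F
....FT
...FTT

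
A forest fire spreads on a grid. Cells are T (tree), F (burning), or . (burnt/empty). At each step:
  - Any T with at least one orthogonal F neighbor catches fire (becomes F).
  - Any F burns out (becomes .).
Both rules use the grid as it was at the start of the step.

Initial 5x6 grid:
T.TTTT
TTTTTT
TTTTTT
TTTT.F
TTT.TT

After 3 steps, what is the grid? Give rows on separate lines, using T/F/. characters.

Step 1: 2 trees catch fire, 1 burn out
  T.TTTT
  TTTTTT
  TTTTTF
  TTTT..
  TTT.TF
Step 2: 3 trees catch fire, 2 burn out
  T.TTTT
  TTTTTF
  TTTTF.
  TTTT..
  TTT.F.
Step 3: 3 trees catch fire, 3 burn out
  T.TTTF
  TTTTF.
  TTTF..
  TTTT..
  TTT...

T.TTTF
TTTTF.
TTTF..
TTTT..
TTT...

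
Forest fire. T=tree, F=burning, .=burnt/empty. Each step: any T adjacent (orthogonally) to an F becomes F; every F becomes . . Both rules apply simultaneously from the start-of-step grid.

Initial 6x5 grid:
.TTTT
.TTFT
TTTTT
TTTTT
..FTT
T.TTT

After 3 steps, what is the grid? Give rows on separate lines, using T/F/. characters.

Step 1: 7 trees catch fire, 2 burn out
  .TTFT
  .TF.F
  TTTFT
  TTFTT
  ...FT
  T.FTT
Step 2: 9 trees catch fire, 7 burn out
  .TF.F
  .F...
  TTF.F
  TF.FT
  ....F
  T..FT
Step 3: 5 trees catch fire, 9 burn out
  .F...
  .....
  TF...
  F...F
  .....
  T...F

.F...
.....
TF...
F...F
.....
T...F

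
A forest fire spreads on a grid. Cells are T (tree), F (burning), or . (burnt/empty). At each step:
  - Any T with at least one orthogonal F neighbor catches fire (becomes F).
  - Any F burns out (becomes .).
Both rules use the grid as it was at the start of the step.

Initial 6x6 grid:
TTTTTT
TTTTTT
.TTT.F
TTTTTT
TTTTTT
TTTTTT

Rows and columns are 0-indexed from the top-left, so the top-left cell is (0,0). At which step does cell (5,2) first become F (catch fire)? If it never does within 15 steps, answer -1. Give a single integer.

Step 1: cell (5,2)='T' (+2 fires, +1 burnt)
Step 2: cell (5,2)='T' (+4 fires, +2 burnt)
Step 3: cell (5,2)='T' (+5 fires, +4 burnt)
Step 4: cell (5,2)='T' (+6 fires, +5 burnt)
Step 5: cell (5,2)='T' (+6 fires, +6 burnt)
Step 6: cell (5,2)='F' (+6 fires, +6 burnt)
  -> target ignites at step 6
Step 7: cell (5,2)='.' (+3 fires, +6 burnt)
Step 8: cell (5,2)='.' (+1 fires, +3 burnt)
Step 9: cell (5,2)='.' (+0 fires, +1 burnt)
  fire out at step 9

6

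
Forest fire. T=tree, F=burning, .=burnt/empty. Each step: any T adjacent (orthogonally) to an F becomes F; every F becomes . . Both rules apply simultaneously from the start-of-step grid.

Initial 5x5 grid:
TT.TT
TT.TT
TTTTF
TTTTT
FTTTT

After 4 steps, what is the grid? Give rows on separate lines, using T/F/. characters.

Step 1: 5 trees catch fire, 2 burn out
  TT.TT
  TT.TF
  TTTF.
  FTTTF
  .FTTT
Step 2: 8 trees catch fire, 5 burn out
  TT.TF
  TT.F.
  FTF..
  .FTF.
  ..FTF
Step 3: 5 trees catch fire, 8 burn out
  TT.F.
  FT...
  .F...
  ..F..
  ...F.
Step 4: 2 trees catch fire, 5 burn out
  FT...
  .F...
  .....
  .....
  .....

FT...
.F...
.....
.....
.....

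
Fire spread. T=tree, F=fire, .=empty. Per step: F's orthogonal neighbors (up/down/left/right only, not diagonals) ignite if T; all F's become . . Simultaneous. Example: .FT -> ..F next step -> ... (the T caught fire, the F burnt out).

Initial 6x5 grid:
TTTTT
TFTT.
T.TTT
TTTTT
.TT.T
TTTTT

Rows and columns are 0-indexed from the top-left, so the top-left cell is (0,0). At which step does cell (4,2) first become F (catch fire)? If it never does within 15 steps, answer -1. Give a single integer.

Step 1: cell (4,2)='T' (+3 fires, +1 burnt)
Step 2: cell (4,2)='T' (+5 fires, +3 burnt)
Step 3: cell (4,2)='T' (+4 fires, +5 burnt)
Step 4: cell (4,2)='F' (+5 fires, +4 burnt)
  -> target ignites at step 4
Step 5: cell (4,2)='.' (+3 fires, +5 burnt)
Step 6: cell (4,2)='.' (+3 fires, +3 burnt)
Step 7: cell (4,2)='.' (+2 fires, +3 burnt)
Step 8: cell (4,2)='.' (+0 fires, +2 burnt)
  fire out at step 8

4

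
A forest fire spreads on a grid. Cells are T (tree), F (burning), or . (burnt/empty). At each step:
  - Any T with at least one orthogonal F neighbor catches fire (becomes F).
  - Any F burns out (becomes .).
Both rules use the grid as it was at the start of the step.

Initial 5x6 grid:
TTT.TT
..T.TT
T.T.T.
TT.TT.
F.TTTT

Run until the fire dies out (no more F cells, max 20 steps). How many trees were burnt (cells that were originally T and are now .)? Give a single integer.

Answer: 3

Derivation:
Step 1: +1 fires, +1 burnt (F count now 1)
Step 2: +2 fires, +1 burnt (F count now 2)
Step 3: +0 fires, +2 burnt (F count now 0)
Fire out after step 3
Initially T: 19, now '.': 14
Total burnt (originally-T cells now '.'): 3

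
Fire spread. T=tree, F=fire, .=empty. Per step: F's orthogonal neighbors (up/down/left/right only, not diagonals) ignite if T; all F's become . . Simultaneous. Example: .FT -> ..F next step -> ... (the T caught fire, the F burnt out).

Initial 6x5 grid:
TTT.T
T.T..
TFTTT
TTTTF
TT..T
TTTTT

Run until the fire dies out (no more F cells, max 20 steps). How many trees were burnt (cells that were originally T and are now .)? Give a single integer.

Answer: 21

Derivation:
Step 1: +6 fires, +2 burnt (F count now 6)
Step 2: +7 fires, +6 burnt (F count now 7)
Step 3: +5 fires, +7 burnt (F count now 5)
Step 4: +3 fires, +5 burnt (F count now 3)
Step 5: +0 fires, +3 burnt (F count now 0)
Fire out after step 5
Initially T: 22, now '.': 29
Total burnt (originally-T cells now '.'): 21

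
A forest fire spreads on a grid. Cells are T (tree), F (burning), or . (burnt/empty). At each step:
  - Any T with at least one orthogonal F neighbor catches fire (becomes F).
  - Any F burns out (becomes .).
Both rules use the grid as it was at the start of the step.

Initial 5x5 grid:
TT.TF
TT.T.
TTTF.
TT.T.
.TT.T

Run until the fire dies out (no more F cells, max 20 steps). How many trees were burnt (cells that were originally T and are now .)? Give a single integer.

Answer: 14

Derivation:
Step 1: +4 fires, +2 burnt (F count now 4)
Step 2: +1 fires, +4 burnt (F count now 1)
Step 3: +3 fires, +1 burnt (F count now 3)
Step 4: +4 fires, +3 burnt (F count now 4)
Step 5: +2 fires, +4 burnt (F count now 2)
Step 6: +0 fires, +2 burnt (F count now 0)
Fire out after step 6
Initially T: 15, now '.': 24
Total burnt (originally-T cells now '.'): 14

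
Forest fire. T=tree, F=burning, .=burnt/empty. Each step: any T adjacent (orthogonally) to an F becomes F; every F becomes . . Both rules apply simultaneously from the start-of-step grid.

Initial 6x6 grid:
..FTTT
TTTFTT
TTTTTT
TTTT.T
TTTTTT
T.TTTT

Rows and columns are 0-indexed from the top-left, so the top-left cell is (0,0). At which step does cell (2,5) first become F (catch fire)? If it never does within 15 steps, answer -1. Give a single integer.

Step 1: cell (2,5)='T' (+4 fires, +2 burnt)
Step 2: cell (2,5)='T' (+6 fires, +4 burnt)
Step 3: cell (2,5)='F' (+6 fires, +6 burnt)
  -> target ignites at step 3
Step 4: cell (2,5)='.' (+6 fires, +6 burnt)
Step 5: cell (2,5)='.' (+5 fires, +6 burnt)
Step 6: cell (2,5)='.' (+2 fires, +5 burnt)
Step 7: cell (2,5)='.' (+1 fires, +2 burnt)
Step 8: cell (2,5)='.' (+0 fires, +1 burnt)
  fire out at step 8

3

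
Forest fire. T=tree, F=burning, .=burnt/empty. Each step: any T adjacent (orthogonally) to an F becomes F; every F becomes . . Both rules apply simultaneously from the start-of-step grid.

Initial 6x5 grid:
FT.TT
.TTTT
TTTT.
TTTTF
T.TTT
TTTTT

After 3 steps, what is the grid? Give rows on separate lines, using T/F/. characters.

Step 1: 3 trees catch fire, 2 burn out
  .F.TT
  .TTTT
  TTTT.
  TTTF.
  T.TTF
  TTTTT
Step 2: 5 trees catch fire, 3 burn out
  ...TT
  .FTTT
  TTTF.
  TTF..
  T.TF.
  TTTTF
Step 3: 7 trees catch fire, 5 burn out
  ...TT
  ..FFT
  TFF..
  TF...
  T.F..
  TTTF.

...TT
..FFT
TFF..
TF...
T.F..
TTTF.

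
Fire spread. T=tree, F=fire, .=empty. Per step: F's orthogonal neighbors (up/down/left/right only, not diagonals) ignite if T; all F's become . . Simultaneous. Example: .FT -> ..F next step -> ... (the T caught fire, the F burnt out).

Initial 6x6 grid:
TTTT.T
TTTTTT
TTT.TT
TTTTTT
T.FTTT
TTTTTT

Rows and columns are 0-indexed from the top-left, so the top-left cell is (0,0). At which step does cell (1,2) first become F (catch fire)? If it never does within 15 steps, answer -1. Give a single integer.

Step 1: cell (1,2)='T' (+3 fires, +1 burnt)
Step 2: cell (1,2)='T' (+6 fires, +3 burnt)
Step 3: cell (1,2)='F' (+7 fires, +6 burnt)
  -> target ignites at step 3
Step 4: cell (1,2)='.' (+8 fires, +7 burnt)
Step 5: cell (1,2)='.' (+5 fires, +8 burnt)
Step 6: cell (1,2)='.' (+2 fires, +5 burnt)
Step 7: cell (1,2)='.' (+1 fires, +2 burnt)
Step 8: cell (1,2)='.' (+0 fires, +1 burnt)
  fire out at step 8

3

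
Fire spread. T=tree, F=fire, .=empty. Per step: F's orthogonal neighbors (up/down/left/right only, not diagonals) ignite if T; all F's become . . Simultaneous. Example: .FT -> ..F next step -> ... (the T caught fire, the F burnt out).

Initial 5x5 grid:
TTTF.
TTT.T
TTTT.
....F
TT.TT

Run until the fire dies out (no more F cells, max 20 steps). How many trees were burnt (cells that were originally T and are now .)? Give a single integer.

Step 1: +2 fires, +2 burnt (F count now 2)
Step 2: +3 fires, +2 burnt (F count now 3)
Step 3: +3 fires, +3 burnt (F count now 3)
Step 4: +3 fires, +3 burnt (F count now 3)
Step 5: +1 fires, +3 burnt (F count now 1)
Step 6: +0 fires, +1 burnt (F count now 0)
Fire out after step 6
Initially T: 15, now '.': 22
Total burnt (originally-T cells now '.'): 12

Answer: 12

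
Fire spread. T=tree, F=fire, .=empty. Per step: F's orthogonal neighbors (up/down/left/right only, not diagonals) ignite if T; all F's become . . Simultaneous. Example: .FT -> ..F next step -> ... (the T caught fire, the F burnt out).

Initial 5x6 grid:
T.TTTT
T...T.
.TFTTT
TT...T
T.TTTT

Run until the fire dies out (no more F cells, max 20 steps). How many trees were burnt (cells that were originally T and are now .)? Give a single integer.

Step 1: +2 fires, +1 burnt (F count now 2)
Step 2: +2 fires, +2 burnt (F count now 2)
Step 3: +3 fires, +2 burnt (F count now 3)
Step 4: +3 fires, +3 burnt (F count now 3)
Step 5: +3 fires, +3 burnt (F count now 3)
Step 6: +2 fires, +3 burnt (F count now 2)
Step 7: +1 fires, +2 burnt (F count now 1)
Step 8: +1 fires, +1 burnt (F count now 1)
Step 9: +0 fires, +1 burnt (F count now 0)
Fire out after step 9
Initially T: 19, now '.': 28
Total burnt (originally-T cells now '.'): 17

Answer: 17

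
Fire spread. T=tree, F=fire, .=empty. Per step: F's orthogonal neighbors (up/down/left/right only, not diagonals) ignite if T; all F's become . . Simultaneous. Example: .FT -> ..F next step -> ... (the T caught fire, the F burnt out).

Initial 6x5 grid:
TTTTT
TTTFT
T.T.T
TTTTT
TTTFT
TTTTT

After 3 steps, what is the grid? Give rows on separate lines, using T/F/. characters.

Step 1: 7 trees catch fire, 2 burn out
  TTTFT
  TTF.F
  T.T.T
  TTTFT
  TTF.F
  TTTFT
Step 2: 10 trees catch fire, 7 burn out
  TTF.F
  TF...
  T.F.F
  TTF.F
  TF...
  TTF.F
Step 3: 5 trees catch fire, 10 burn out
  TF...
  F....
  T....
  TF...
  F....
  TF...

TF...
F....
T....
TF...
F....
TF...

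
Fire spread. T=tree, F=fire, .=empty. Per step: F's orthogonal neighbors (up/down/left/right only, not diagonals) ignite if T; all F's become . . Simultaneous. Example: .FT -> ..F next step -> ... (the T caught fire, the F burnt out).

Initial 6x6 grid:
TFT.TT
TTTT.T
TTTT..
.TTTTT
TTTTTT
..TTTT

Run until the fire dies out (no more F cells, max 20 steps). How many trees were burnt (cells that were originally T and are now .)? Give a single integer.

Answer: 25

Derivation:
Step 1: +3 fires, +1 burnt (F count now 3)
Step 2: +3 fires, +3 burnt (F count now 3)
Step 3: +4 fires, +3 burnt (F count now 4)
Step 4: +3 fires, +4 burnt (F count now 3)
Step 5: +3 fires, +3 burnt (F count now 3)
Step 6: +3 fires, +3 burnt (F count now 3)
Step 7: +3 fires, +3 burnt (F count now 3)
Step 8: +2 fires, +3 burnt (F count now 2)
Step 9: +1 fires, +2 burnt (F count now 1)
Step 10: +0 fires, +1 burnt (F count now 0)
Fire out after step 10
Initially T: 28, now '.': 33
Total burnt (originally-T cells now '.'): 25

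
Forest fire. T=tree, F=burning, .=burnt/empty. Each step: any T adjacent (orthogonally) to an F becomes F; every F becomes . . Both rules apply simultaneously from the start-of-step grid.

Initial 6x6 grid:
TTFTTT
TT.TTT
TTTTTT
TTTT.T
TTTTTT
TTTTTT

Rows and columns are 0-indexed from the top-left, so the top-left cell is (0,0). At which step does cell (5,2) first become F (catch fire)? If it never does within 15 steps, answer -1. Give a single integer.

Step 1: cell (5,2)='T' (+2 fires, +1 burnt)
Step 2: cell (5,2)='T' (+4 fires, +2 burnt)
Step 3: cell (5,2)='T' (+5 fires, +4 burnt)
Step 4: cell (5,2)='T' (+6 fires, +5 burnt)
Step 5: cell (5,2)='T' (+5 fires, +6 burnt)
Step 6: cell (5,2)='T' (+6 fires, +5 burnt)
Step 7: cell (5,2)='F' (+4 fires, +6 burnt)
  -> target ignites at step 7
Step 8: cell (5,2)='.' (+1 fires, +4 burnt)
Step 9: cell (5,2)='.' (+0 fires, +1 burnt)
  fire out at step 9

7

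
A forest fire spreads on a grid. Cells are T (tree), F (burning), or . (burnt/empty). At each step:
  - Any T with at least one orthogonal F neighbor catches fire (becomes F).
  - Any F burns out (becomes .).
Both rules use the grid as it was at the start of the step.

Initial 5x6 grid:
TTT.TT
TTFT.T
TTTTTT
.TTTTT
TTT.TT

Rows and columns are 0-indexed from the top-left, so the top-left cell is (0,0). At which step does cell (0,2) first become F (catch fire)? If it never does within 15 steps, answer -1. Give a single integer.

Step 1: cell (0,2)='F' (+4 fires, +1 burnt)
  -> target ignites at step 1
Step 2: cell (0,2)='.' (+5 fires, +4 burnt)
Step 3: cell (0,2)='.' (+6 fires, +5 burnt)
Step 4: cell (0,2)='.' (+3 fires, +6 burnt)
Step 5: cell (0,2)='.' (+4 fires, +3 burnt)
Step 6: cell (0,2)='.' (+2 fires, +4 burnt)
Step 7: cell (0,2)='.' (+1 fires, +2 burnt)
Step 8: cell (0,2)='.' (+0 fires, +1 burnt)
  fire out at step 8

1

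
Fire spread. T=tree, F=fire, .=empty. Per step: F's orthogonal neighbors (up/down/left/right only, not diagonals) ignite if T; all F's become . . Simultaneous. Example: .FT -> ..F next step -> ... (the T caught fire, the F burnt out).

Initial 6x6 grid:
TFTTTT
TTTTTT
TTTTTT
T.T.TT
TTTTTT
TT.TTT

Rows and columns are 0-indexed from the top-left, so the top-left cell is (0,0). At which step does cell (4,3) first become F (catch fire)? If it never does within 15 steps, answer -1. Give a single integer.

Step 1: cell (4,3)='T' (+3 fires, +1 burnt)
Step 2: cell (4,3)='T' (+4 fires, +3 burnt)
Step 3: cell (4,3)='T' (+4 fires, +4 burnt)
Step 4: cell (4,3)='T' (+5 fires, +4 burnt)
Step 5: cell (4,3)='T' (+4 fires, +5 burnt)
Step 6: cell (4,3)='F' (+5 fires, +4 burnt)
  -> target ignites at step 6
Step 7: cell (4,3)='.' (+4 fires, +5 burnt)
Step 8: cell (4,3)='.' (+2 fires, +4 burnt)
Step 9: cell (4,3)='.' (+1 fires, +2 burnt)
Step 10: cell (4,3)='.' (+0 fires, +1 burnt)
  fire out at step 10

6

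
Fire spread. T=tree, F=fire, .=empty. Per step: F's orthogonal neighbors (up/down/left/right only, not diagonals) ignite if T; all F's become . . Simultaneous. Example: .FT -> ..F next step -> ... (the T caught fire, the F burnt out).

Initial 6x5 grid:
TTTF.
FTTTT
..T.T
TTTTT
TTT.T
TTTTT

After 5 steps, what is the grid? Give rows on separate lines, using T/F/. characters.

Step 1: 4 trees catch fire, 2 burn out
  FTF..
  .FTFT
  ..T.T
  TTTTT
  TTT.T
  TTTTT
Step 2: 3 trees catch fire, 4 burn out
  .F...
  ..F.F
  ..T.T
  TTTTT
  TTT.T
  TTTTT
Step 3: 2 trees catch fire, 3 burn out
  .....
  .....
  ..F.F
  TTTTT
  TTT.T
  TTTTT
Step 4: 2 trees catch fire, 2 burn out
  .....
  .....
  .....
  TTFTF
  TTT.T
  TTTTT
Step 5: 4 trees catch fire, 2 burn out
  .....
  .....
  .....
  TF.F.
  TTF.F
  TTTTT

.....
.....
.....
TF.F.
TTF.F
TTTTT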